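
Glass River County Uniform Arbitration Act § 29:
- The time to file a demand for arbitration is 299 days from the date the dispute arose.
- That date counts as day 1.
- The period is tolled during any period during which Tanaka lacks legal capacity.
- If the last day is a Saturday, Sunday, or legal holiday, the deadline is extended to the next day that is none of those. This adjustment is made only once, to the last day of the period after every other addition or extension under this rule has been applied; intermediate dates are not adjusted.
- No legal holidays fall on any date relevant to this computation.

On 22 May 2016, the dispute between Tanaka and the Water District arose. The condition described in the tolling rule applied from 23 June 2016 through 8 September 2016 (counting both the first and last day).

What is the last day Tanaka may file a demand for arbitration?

June 2, 2017

Counting 22 May 2016 as day 1, day 299 is March 16, 2017.
From June 23, 2016 through September 8, 2016 inclusive is 78 days; tolling adds 78 days: March 16, 2017 + 78 days = June 2, 2017.
June 2, 2017 is a Friday and not a legal holiday, so no extension applies.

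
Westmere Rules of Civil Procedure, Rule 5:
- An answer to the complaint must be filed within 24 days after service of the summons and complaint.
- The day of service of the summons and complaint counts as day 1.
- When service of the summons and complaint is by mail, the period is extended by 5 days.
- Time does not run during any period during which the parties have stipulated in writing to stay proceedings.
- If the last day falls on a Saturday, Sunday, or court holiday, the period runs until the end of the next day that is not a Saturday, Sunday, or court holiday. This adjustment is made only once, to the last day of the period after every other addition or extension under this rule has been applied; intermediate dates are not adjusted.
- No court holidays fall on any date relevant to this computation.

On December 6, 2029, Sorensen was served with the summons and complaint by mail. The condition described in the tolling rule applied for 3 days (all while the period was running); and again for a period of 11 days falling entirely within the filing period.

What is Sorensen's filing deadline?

January 17, 2030

Counting December 6, 2029 as day 1, day 24 is December 29, 2029.
Service was by mail, adding 5 days: December 29, 2029 + 5 days = January 3, 2030.
Tolling adds 3 days: January 3, 2030 + 3 days = January 6, 2030.
Tolling adds 11 days: January 6, 2030 + 11 days = January 17, 2030.
January 17, 2030 is a Thursday and not a court holiday, so no extension applies.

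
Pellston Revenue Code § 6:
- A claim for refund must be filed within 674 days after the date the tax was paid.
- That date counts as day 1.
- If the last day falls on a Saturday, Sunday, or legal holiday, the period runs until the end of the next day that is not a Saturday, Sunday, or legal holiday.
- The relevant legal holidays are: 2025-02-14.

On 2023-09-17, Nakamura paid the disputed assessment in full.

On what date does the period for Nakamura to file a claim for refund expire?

July 21, 2025

Counting 2023-09-17 as day 1, day 674 is July 21, 2025.
July 21, 2025 is a Monday and not a legal holiday, so no extension applies.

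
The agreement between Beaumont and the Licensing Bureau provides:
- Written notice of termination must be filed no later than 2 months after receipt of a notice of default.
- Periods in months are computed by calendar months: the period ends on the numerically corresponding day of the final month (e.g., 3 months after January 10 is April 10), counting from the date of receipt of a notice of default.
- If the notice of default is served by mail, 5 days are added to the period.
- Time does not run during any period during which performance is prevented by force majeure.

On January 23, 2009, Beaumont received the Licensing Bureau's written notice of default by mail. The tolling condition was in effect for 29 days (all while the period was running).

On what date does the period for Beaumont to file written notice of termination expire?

April 26, 2009

2 months after January 23, 2009 is March 23, 2009.
Service was by mail, adding 5 days: March 23, 2009 + 5 days = March 28, 2009.
Tolling adds 29 days: March 28, 2009 + 29 days = April 26, 2009.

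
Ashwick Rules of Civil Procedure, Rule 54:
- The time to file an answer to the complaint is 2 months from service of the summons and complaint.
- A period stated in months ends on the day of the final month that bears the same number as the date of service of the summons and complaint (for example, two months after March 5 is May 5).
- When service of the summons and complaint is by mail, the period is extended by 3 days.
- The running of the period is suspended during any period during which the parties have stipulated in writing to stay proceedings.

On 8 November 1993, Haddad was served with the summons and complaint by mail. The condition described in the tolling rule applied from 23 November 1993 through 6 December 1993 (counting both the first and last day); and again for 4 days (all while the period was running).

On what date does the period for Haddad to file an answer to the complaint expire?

January 29, 1994

2 months after 8 November 1993 is January 8, 1994.
Service was by mail, adding 3 days: January 8, 1994 + 3 days = January 11, 1994.
From November 23, 1993 through December 6, 1993 inclusive is 14 days; tolling adds 14 days: January 11, 1994 + 14 days = January 25, 1994.
Tolling adds 4 days: January 25, 1994 + 4 days = January 29, 1994.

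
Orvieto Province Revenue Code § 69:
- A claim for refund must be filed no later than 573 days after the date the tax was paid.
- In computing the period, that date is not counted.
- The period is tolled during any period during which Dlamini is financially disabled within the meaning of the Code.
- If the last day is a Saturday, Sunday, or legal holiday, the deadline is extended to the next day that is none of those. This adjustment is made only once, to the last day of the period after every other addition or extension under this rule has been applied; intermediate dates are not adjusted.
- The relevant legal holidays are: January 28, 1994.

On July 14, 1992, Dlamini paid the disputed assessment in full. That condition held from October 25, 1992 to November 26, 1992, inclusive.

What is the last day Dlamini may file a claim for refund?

March 14, 1994

573 days after July 14, 1992 is February 7, 1994.
From October 25, 1992 through November 26, 1992 inclusive is 33 days; tolling adds 33 days: February 7, 1994 + 33 days = March 12, 1994.
March 12, 1994 is Saturday; March 13, 1994 is Sunday. The next qualifying day is March 14, 1994.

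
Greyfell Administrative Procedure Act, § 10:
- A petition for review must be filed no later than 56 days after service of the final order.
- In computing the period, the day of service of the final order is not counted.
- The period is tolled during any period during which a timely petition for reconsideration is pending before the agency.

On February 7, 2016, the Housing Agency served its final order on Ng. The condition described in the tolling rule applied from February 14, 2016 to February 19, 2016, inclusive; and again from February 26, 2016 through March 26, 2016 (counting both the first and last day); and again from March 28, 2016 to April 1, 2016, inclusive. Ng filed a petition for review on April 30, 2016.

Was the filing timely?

Yes

56 days after February 7, 2016 is April 3, 2016.
From February 14, 2016 through February 19, 2016 inclusive is 6 days; tolling adds 6 days: April 3, 2016 + 6 days = April 9, 2016.
From February 26, 2016 through March 26, 2016 inclusive is 30 days; tolling adds 30 days: April 9, 2016 + 30 days = May 9, 2016.
From March 28, 2016 through April 1, 2016 inclusive is 5 days; tolling adds 5 days: May 9, 2016 + 5 days = May 14, 2016.
The deadline is May 14, 2016; the filing on April 30, 2016 is on or before that date.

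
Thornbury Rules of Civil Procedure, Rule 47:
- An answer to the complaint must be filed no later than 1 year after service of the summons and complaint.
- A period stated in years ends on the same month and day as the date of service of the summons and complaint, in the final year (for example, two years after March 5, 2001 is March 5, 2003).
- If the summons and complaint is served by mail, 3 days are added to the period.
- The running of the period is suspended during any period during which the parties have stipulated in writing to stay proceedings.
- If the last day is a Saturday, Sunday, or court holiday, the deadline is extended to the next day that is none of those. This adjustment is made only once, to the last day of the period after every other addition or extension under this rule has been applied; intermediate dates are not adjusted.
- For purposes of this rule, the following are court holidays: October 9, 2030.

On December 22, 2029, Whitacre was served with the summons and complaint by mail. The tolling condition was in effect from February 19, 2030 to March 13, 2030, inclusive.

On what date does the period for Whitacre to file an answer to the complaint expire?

1 year after December 22, 2029 is December 22, 2030.
Service was by mail, adding 3 days: December 22, 2030 + 3 days = December 25, 2030.
From February 19, 2030 through March 13, 2030 inclusive is 23 days; tolling adds 23 days: December 25, 2030 + 23 days = January 17, 2031.
January 17, 2031 is a Friday and not a court holiday, so no extension applies.

January 17, 2031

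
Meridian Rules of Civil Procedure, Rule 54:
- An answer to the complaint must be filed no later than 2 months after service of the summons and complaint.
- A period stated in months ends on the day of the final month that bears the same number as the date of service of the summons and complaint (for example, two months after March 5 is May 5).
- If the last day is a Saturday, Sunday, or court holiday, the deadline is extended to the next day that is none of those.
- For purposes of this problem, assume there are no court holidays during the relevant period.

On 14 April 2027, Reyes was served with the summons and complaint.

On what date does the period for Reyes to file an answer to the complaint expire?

June 14, 2027

2 months after 14 April 2027 is June 14, 2027.
June 14, 2027 is a Monday and not a court holiday, so no extension applies.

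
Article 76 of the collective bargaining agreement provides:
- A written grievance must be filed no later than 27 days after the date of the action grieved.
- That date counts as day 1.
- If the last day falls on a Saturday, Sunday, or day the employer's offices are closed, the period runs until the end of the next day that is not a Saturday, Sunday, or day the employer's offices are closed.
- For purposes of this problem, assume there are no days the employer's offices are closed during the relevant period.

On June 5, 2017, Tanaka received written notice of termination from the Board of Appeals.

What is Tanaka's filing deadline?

Counting June 5, 2017 as day 1, day 27 is July 1, 2017.
July 1, 2017 is Saturday; July 2, 2017 is Sunday. The next qualifying day is July 3, 2017.

July 3, 2017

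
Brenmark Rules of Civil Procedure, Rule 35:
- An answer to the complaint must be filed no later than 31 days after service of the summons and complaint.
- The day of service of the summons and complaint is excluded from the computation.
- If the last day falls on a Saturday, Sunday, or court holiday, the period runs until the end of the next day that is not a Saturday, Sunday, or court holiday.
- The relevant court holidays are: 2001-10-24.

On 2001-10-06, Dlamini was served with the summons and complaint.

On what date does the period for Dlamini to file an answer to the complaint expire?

November 6, 2001

31 days after 2001-10-06 is November 6, 2001.
November 6, 2001 is a Tuesday and not a court holiday, so no extension applies.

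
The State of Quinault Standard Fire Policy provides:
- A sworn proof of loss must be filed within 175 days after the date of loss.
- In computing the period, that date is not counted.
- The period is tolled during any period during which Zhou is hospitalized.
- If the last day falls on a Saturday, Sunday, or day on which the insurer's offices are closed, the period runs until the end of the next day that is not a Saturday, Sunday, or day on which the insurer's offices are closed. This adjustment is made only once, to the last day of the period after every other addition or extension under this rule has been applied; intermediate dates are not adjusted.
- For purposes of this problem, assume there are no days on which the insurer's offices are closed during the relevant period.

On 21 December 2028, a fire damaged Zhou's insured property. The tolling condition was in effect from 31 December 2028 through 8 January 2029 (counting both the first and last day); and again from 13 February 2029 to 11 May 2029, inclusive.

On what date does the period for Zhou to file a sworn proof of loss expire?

September 19, 2029

175 days after 21 December 2028 is June 14, 2029.
From December 31, 2028 through January 8, 2029 inclusive is 9 days; tolling adds 9 days: June 14, 2029 + 9 days = June 23, 2029.
From February 13, 2029 through May 11, 2029 inclusive is 88 days; tolling adds 88 days: June 23, 2029 + 88 days = September 19, 2029.
September 19, 2029 is a Wednesday and not a day on which the insurer's offices are closed, so no extension applies.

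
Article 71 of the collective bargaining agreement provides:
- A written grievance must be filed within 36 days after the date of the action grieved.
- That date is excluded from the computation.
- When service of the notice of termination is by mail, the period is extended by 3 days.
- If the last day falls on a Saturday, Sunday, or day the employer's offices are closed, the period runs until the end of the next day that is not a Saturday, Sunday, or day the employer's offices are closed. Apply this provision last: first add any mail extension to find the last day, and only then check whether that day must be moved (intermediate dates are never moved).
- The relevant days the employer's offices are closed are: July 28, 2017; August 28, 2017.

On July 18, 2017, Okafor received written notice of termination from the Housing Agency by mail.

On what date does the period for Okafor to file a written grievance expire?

36 days after July 18, 2017 is August 23, 2017.
Service was by mail, adding 3 days: August 23, 2017 + 3 days = August 26, 2017.
August 26, 2017 is Saturday; August 27, 2017 is Sunday; August 28, 2017 is a listed holiday. The next qualifying day is August 29, 2017.

August 29, 2017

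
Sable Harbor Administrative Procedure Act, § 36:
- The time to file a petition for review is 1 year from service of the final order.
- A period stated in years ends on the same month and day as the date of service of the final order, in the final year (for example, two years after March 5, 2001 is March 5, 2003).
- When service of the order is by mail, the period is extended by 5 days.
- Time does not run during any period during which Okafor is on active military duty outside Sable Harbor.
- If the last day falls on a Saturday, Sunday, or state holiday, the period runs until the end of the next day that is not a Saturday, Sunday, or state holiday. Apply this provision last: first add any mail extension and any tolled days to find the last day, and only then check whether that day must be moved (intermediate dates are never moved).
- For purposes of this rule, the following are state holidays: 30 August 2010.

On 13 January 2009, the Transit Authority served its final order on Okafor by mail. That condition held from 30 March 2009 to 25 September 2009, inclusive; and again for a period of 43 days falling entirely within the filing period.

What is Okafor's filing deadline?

1 year after 13 January 2009 is January 13, 2010.
Service was by mail, adding 5 days: January 13, 2010 + 5 days = January 18, 2010.
From March 30, 2009 through September 25, 2009 inclusive is 180 days; tolling adds 180 days: January 18, 2010 + 180 days = July 17, 2010.
Tolling adds 43 days: July 17, 2010 + 43 days = August 29, 2010.
August 29, 2010 is Sunday; August 30, 2010 is a listed holiday. The next qualifying day is August 31, 2010.

August 31, 2010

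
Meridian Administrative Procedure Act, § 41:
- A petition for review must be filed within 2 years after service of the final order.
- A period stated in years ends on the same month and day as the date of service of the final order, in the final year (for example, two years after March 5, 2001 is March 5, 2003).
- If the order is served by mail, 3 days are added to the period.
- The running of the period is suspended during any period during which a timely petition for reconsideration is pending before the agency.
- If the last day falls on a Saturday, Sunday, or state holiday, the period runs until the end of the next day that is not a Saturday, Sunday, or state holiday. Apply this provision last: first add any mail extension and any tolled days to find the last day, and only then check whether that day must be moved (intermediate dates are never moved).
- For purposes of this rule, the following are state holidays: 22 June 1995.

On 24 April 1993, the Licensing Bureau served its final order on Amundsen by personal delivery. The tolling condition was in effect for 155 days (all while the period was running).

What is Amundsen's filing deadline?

2 years after 24 April 1993 is April 24, 1995.
Service was not by mail, so no mail extension applies.
Tolling adds 155 days: April 24, 1995 + 155 days = September 26, 1995.
September 26, 1995 is a Tuesday and not a state holiday, so no extension applies.

September 26, 1995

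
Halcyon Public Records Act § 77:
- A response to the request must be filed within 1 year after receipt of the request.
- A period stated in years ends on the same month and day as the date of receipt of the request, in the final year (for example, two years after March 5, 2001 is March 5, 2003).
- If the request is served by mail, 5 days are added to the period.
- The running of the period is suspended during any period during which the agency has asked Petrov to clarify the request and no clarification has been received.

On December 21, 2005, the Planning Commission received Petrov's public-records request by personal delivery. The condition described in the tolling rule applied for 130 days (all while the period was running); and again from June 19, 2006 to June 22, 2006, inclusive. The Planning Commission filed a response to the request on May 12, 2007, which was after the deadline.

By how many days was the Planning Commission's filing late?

8 days

1 year after December 21, 2005 is December 21, 2006.
Service was not by mail, so no mail extension applies.
Tolling adds 130 days: December 21, 2006 + 130 days = April 30, 2007.
From June 19, 2006 through June 22, 2006 inclusive is 4 days; tolling adds 4 days: April 30, 2007 + 4 days = May 4, 2007.
The deadline is May 4, 2007; from May 4, 2007 to May 12, 2007 is 8 days.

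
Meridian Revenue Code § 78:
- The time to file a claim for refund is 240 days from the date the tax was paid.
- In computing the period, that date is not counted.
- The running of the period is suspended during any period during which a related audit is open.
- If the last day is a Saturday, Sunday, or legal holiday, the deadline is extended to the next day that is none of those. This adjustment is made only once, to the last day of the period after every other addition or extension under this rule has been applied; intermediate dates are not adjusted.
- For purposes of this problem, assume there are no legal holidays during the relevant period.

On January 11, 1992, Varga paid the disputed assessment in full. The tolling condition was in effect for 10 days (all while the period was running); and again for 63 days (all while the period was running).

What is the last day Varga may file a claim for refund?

240 days after January 11, 1992 is September 7, 1992.
Tolling adds 10 days: September 7, 1992 + 10 days = September 17, 1992.
Tolling adds 63 days: September 17, 1992 + 63 days = November 19, 1992.
November 19, 1992 is a Thursday and not a legal holiday, so no extension applies.

November 19, 1992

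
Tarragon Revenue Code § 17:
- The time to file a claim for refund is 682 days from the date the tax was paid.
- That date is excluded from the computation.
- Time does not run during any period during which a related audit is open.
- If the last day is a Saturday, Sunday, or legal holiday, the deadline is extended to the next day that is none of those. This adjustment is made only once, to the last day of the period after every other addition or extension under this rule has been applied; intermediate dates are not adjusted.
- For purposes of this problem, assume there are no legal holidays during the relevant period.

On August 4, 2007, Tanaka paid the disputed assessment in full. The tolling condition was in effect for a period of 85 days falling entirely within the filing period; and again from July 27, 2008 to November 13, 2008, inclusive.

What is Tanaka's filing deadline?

December 28, 2009

682 days after August 4, 2007 is June 16, 2009.
Tolling adds 85 days: June 16, 2009 + 85 days = September 9, 2009.
From July 27, 2008 through November 13, 2008 inclusive is 110 days; tolling adds 110 days: September 9, 2009 + 110 days = December 28, 2009.
December 28, 2009 is a Monday and not a legal holiday, so no extension applies.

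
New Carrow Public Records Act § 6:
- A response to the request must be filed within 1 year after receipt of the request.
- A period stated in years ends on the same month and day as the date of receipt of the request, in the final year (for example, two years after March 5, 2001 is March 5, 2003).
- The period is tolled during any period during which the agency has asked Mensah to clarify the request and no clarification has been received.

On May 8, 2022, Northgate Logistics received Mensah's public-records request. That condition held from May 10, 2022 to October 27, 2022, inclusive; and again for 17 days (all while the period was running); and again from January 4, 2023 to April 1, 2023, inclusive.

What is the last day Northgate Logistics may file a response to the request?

February 8, 2024

1 year after May 8, 2022 is May 8, 2023.
From May 10, 2022 through October 27, 2022 inclusive is 171 days; tolling adds 171 days: May 8, 2023 + 171 days = October 26, 2023.
Tolling adds 17 days: October 26, 2023 + 17 days = November 12, 2023.
From January 4, 2023 through April 1, 2023 inclusive is 88 days; tolling adds 88 days: November 12, 2023 + 88 days = February 8, 2024.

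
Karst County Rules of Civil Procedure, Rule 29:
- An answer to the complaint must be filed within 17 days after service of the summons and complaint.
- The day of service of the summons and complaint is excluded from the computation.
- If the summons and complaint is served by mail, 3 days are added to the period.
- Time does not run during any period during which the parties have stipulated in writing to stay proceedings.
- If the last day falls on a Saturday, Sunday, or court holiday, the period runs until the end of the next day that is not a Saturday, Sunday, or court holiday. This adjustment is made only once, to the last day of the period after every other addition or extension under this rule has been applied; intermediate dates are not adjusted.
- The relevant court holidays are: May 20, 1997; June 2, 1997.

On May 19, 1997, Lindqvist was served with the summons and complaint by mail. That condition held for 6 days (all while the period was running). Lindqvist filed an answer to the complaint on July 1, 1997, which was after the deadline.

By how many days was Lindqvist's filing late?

15 days

17 days after May 19, 1997 is June 5, 1997.
Service was by mail, adding 3 days: June 5, 1997 + 3 days = June 8, 1997.
Tolling adds 6 days: June 8, 1997 + 6 days = June 14, 1997.
June 14, 1997 is Saturday; June 15, 1997 is Sunday. The next qualifying day is June 16, 1997.
The deadline is June 16, 1997; from June 16, 1997 to July 1, 1997 is 15 days.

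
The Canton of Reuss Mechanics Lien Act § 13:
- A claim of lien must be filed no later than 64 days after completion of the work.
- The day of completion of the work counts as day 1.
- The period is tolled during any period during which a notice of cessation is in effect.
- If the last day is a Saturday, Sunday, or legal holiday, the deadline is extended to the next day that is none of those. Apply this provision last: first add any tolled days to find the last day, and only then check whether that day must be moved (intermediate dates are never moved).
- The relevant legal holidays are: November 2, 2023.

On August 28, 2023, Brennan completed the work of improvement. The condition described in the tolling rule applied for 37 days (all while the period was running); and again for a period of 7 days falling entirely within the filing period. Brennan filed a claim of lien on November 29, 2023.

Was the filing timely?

Yes

Counting August 28, 2023 as day 1, day 64 is October 30, 2023.
Tolling adds 37 days: October 30, 2023 + 37 days = December 6, 2023.
Tolling adds 7 days: December 6, 2023 + 7 days = December 13, 2023.
December 13, 2023 is a Wednesday and not a legal holiday, so no extension applies.
The deadline is December 13, 2023; the filing on November 29, 2023 is on or before that date.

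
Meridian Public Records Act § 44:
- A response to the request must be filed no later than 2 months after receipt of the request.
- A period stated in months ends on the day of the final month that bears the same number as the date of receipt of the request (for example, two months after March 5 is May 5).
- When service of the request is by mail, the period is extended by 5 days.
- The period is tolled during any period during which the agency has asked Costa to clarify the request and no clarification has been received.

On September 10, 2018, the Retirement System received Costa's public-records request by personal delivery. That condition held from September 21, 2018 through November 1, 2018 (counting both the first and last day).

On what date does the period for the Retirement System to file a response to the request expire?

2 months after September 10, 2018 is November 10, 2018.
Service was not by mail, so no mail extension applies.
From September 21, 2018 through November 1, 2018 inclusive is 42 days; tolling adds 42 days: November 10, 2018 + 42 days = December 22, 2018.

December 22, 2018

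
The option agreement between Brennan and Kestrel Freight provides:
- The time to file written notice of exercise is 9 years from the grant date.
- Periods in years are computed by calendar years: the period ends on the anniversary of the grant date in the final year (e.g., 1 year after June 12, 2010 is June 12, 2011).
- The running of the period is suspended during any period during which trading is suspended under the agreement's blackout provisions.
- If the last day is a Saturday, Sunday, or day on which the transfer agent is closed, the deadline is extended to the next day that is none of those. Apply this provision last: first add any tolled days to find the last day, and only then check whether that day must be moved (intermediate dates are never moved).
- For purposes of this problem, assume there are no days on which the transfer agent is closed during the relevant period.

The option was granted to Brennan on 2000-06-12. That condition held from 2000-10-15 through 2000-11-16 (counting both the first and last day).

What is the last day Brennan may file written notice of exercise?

July 15, 2009

9 years after 2000-06-12 is June 12, 2009.
From October 15, 2000 through November 16, 2000 inclusive is 33 days; tolling adds 33 days: June 12, 2009 + 33 days = July 15, 2009.
July 15, 2009 is a Wednesday and not a day on which the transfer agent is closed, so no extension applies.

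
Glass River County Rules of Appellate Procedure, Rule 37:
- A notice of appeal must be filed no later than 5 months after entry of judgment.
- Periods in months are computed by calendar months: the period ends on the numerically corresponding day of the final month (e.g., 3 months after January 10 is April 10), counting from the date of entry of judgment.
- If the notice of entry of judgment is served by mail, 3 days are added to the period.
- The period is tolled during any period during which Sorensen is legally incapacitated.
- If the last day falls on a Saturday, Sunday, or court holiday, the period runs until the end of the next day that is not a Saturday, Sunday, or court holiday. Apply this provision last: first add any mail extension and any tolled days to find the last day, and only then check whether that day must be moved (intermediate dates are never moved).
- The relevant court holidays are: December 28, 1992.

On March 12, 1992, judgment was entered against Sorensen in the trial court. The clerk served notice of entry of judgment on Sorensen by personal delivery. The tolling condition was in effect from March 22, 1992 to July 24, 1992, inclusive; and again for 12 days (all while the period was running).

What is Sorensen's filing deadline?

December 29, 1992

5 months after March 12, 1992 is August 12, 1992.
Service was not by mail, so no mail extension applies.
From March 22, 1992 through July 24, 1992 inclusive is 125 days; tolling adds 125 days: August 12, 1992 + 125 days = December 15, 1992.
Tolling adds 12 days: December 15, 1992 + 12 days = December 27, 1992.
December 27, 1992 is Sunday; December 28, 1992 is a listed holiday. The next qualifying day is December 29, 1992.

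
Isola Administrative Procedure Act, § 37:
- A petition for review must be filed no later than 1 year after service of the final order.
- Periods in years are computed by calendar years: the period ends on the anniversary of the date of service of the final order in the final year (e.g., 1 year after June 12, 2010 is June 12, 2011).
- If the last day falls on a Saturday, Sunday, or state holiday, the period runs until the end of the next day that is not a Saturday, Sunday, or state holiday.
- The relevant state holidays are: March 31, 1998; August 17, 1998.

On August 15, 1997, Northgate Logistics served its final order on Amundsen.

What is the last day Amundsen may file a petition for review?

1 year after August 15, 1997 is August 15, 1998.
August 15, 1998 is Saturday; August 16, 1998 is Sunday; August 17, 1998 is a listed holiday. The next qualifying day is August 18, 1998.

August 18, 1998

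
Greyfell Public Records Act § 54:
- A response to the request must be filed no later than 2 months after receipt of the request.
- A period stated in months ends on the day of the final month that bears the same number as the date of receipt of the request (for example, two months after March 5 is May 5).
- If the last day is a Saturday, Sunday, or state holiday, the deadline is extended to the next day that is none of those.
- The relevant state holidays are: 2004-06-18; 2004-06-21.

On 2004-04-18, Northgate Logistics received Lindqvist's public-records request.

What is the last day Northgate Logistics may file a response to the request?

June 22, 2004

2 months after 2004-04-18 is June 18, 2004.
June 18, 2004 is a listed holiday; June 19, 2004 is Saturday; June 20, 2004 is Sunday; June 21, 2004 is a listed holiday. The next qualifying day is June 22, 2004.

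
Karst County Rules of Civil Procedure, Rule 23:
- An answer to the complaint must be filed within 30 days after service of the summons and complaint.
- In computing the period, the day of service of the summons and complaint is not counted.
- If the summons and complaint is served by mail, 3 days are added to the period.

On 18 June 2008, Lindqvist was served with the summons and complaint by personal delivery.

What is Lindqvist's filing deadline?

30 days after 18 June 2008 is July 18, 2008.
Service was not by mail, so no mail extension applies.

July 18, 2008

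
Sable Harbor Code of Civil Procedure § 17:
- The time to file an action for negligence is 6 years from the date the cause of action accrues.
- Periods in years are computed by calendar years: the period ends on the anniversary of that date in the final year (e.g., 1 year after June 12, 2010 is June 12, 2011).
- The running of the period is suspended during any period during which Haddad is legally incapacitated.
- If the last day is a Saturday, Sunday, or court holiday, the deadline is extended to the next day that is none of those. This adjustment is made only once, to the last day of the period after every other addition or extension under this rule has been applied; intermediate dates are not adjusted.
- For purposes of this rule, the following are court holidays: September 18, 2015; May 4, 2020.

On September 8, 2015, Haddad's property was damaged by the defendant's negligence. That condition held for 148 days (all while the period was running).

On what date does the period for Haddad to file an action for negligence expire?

February 3, 2022

6 years after September 8, 2015 is September 8, 2021.
Tolling adds 148 days: September 8, 2021 + 148 days = February 3, 2022.
February 3, 2022 is a Thursday and not a court holiday, so no extension applies.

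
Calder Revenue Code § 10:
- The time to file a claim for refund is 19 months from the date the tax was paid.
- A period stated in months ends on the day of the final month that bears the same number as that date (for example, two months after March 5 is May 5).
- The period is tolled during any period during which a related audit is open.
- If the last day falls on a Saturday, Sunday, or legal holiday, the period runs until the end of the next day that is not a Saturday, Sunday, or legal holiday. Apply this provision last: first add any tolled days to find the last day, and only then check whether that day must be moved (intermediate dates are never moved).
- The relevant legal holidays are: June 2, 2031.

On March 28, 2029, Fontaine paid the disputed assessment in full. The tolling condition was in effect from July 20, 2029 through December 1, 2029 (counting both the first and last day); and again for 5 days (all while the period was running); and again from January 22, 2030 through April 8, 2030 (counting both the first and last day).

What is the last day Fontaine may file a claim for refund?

June 3, 2031

19 months after March 28, 2029 is October 28, 2030.
From July 20, 2029 through December 1, 2029 inclusive is 135 days; tolling adds 135 days: October 28, 2030 + 135 days = March 12, 2031.
Tolling adds 5 days: March 12, 2031 + 5 days = March 17, 2031.
From January 22, 2030 through April 8, 2030 inclusive is 77 days; tolling adds 77 days: March 17, 2031 + 77 days = June 2, 2031.
June 2, 2031 is a listed holiday. The next qualifying day is June 3, 2031.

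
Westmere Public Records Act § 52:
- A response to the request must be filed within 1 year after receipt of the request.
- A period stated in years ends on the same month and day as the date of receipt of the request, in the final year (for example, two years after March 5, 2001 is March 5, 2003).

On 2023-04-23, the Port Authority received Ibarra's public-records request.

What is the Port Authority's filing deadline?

April 23, 2024

1 year after 2023-04-23 is April 23, 2024.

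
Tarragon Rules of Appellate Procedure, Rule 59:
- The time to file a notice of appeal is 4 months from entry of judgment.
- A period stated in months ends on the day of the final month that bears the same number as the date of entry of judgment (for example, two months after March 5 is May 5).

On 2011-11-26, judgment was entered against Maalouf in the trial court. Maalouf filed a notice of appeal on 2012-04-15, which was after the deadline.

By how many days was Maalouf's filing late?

20 days

4 months after 2011-11-26 is March 26, 2012.
The deadline is March 26, 2012; from March 26, 2012 to April 15, 2012 is 20 days.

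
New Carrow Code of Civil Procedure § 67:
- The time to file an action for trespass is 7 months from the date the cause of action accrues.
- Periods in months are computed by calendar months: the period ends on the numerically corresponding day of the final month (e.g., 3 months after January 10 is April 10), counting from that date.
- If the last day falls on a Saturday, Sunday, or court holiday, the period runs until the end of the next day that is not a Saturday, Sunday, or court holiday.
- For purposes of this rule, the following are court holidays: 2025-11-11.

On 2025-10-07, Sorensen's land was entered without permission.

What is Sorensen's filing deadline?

May 7, 2026

7 months after 2025-10-07 is May 7, 2026.
May 7, 2026 is a Thursday and not a court holiday, so no extension applies.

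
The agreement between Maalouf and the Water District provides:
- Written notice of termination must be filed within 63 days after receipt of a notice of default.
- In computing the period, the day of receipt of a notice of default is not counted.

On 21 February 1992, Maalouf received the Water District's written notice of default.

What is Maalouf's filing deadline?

63 days after 21 February 1992 is April 24, 1992.

April 24, 1992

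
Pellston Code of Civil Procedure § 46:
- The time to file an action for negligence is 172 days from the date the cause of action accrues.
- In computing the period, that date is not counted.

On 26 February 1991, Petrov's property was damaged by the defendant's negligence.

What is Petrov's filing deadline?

August 17, 1991

172 days after 26 February 1991 is August 17, 1991.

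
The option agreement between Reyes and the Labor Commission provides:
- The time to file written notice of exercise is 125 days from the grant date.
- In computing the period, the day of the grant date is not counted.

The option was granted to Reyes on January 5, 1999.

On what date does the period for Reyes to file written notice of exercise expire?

May 10, 1999

125 days after January 5, 1999 is May 10, 1999.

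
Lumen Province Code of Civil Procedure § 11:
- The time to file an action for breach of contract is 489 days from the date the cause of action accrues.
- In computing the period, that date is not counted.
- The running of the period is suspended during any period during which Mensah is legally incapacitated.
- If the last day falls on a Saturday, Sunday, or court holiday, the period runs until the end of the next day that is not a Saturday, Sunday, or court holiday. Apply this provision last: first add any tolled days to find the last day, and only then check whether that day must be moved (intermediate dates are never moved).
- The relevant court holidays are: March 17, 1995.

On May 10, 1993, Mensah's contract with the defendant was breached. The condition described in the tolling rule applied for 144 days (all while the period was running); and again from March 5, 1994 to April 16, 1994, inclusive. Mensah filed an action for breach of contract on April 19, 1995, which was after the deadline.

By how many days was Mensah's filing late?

489 days after May 10, 1993 is September 11, 1994.
Tolling adds 144 days: September 11, 1994 + 144 days = February 2, 1995.
From March 5, 1994 through April 16, 1994 inclusive is 43 days; tolling adds 43 days: February 2, 1995 + 43 days = March 17, 1995.
March 17, 1995 is a listed holiday; March 18, 1995 is Saturday; March 19, 1995 is Sunday. The next qualifying day is March 20, 1995.
The deadline is March 20, 1995; from March 20, 1995 to April 19, 1995 is 30 days.

30 days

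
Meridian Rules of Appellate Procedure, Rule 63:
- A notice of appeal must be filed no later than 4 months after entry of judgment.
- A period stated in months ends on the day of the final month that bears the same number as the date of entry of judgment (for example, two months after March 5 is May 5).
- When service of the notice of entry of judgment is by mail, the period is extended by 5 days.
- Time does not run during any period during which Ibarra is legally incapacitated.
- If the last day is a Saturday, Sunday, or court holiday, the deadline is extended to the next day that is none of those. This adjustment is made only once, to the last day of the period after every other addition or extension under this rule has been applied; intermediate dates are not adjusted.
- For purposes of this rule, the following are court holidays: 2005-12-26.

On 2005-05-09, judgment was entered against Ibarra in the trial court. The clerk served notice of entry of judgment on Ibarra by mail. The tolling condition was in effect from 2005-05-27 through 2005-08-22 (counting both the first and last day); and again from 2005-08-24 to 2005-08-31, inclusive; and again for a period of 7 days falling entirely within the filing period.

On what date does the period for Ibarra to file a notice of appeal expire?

December 27, 2005

4 months after 2005-05-09 is September 9, 2005.
Service was by mail, adding 5 days: September 9, 2005 + 5 days = September 14, 2005.
From May 27, 2005 through August 22, 2005 inclusive is 88 days; tolling adds 88 days: September 14, 2005 + 88 days = December 11, 2005.
From August 24, 2005 through August 31, 2005 inclusive is 8 days; tolling adds 8 days: December 11, 2005 + 8 days = December 19, 2005.
Tolling adds 7 days: December 19, 2005 + 7 days = December 26, 2005.
December 26, 2005 is a listed holiday. The next qualifying day is December 27, 2005.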